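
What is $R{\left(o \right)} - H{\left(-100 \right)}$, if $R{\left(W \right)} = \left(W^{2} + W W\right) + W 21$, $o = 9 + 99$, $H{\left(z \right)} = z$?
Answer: $25696$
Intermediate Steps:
$o = 108$
$R{\left(W \right)} = 2 W^{2} + 21 W$ ($R{\left(W \right)} = \left(W^{2} + W^{2}\right) + 21 W = 2 W^{2} + 21 W$)
$R{\left(o \right)} - H{\left(-100 \right)} = 108 \left(21 + 2 \cdot 108\right) - -100 = 108 \left(21 + 216\right) + 100 = 108 \cdot 237 + 100 = 25596 + 100 = 25696$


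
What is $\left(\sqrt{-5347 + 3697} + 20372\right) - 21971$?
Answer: $-1599 + 5 i \sqrt{66} \approx -1599.0 + 40.62 i$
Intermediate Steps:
$\left(\sqrt{-5347 + 3697} + 20372\right) - 21971 = \left(\sqrt{-1650} + 20372\right) - 21971 = \left(5 i \sqrt{66} + 20372\right) - 21971 = \left(20372 + 5 i \sqrt{66}\right) - 21971 = -1599 + 5 i \sqrt{66}$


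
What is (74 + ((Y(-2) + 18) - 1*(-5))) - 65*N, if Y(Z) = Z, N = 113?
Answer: -7250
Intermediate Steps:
(74 + ((Y(-2) + 18) - 1*(-5))) - 65*N = (74 + ((-2 + 18) - 1*(-5))) - 65*113 = (74 + (16 + 5)) - 7345 = (74 + 21) - 7345 = 95 - 7345 = -7250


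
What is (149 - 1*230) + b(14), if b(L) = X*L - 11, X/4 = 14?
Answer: 692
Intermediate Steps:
X = 56 (X = 4*14 = 56)
b(L) = -11 + 56*L (b(L) = 56*L - 11 = -11 + 56*L)
(149 - 1*230) + b(14) = (149 - 1*230) + (-11 + 56*14) = (149 - 230) + (-11 + 784) = -81 + 773 = 692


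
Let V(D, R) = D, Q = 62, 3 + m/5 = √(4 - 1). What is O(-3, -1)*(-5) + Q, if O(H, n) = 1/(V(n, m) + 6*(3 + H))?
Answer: 67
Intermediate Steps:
m = -15 + 5*√3 (m = -15 + 5*√(4 - 1) = -15 + 5*√3 ≈ -6.3397)
O(H, n) = 1/(18 + n + 6*H) (O(H, n) = 1/(n + 6*(3 + H)) = 1/(n + (18 + 6*H)) = 1/(18 + n + 6*H))
O(-3, -1)*(-5) + Q = -5/(18 - 1 + 6*(-3)) + 62 = -5/(18 - 1 - 18) + 62 = -5/(-1) + 62 = -1*(-5) + 62 = 5 + 62 = 67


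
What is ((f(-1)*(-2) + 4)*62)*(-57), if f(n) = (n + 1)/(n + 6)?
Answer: -14136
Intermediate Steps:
f(n) = (1 + n)/(6 + n)
((f(-1)*(-2) + 4)*62)*(-57) = ((((1 - 1)/(6 - 1))*(-2) + 4)*62)*(-57) = (((0/5)*(-2) + 4)*62)*(-57) = ((((⅕)*0)*(-2) + 4)*62)*(-57) = ((0*(-2) + 4)*62)*(-57) = ((0 + 4)*62)*(-57) = (4*62)*(-57) = 248*(-57) = -14136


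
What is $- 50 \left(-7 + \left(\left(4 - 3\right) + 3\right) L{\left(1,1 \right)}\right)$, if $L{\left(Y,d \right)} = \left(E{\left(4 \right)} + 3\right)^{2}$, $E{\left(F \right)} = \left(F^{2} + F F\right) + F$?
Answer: $-303850$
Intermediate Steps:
$E{\left(F \right)} = F + 2 F^{2}$ ($E{\left(F \right)} = \left(F^{2} + F^{2}\right) + F = 2 F^{2} + F = F + 2 F^{2}$)
$L{\left(Y,d \right)} = 1521$ ($L{\left(Y,d \right)} = \left(4 \left(1 + 2 \cdot 4\right) + 3\right)^{2} = \left(4 \left(1 + 8\right) + 3\right)^{2} = \left(4 \cdot 9 + 3\right)^{2} = \left(36 + 3\right)^{2} = 39^{2} = 1521$)
$- 50 \left(-7 + \left(\left(4 - 3\right) + 3\right) L{\left(1,1 \right)}\right) = - 50 \left(-7 + \left(\left(4 - 3\right) + 3\right) 1521\right) = - 50 \left(-7 + \left(1 + 3\right) 1521\right) = - 50 \left(-7 + 4 \cdot 1521\right) = - 50 \left(-7 + 6084\right) = \left(-50\right) 6077 = -303850$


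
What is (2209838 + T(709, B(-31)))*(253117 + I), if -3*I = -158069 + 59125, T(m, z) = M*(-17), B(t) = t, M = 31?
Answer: 632080194915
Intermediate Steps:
T(m, z) = -527 (T(m, z) = 31*(-17) = -527)
I = 98944/3 (I = -(-158069 + 59125)/3 = -⅓*(-98944) = 98944/3 ≈ 32981.)
(2209838 + T(709, B(-31)))*(253117 + I) = (2209838 - 527)*(253117 + 98944/3) = 2209311*(858295/3) = 632080194915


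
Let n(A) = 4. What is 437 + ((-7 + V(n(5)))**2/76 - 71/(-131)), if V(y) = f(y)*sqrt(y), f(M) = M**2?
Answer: 4438043/9956 ≈ 445.77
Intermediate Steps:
V(y) = y**(5/2) (V(y) = y**2*sqrt(y) = y**(5/2))
437 + ((-7 + V(n(5)))**2/76 - 71/(-131)) = 437 + ((-7 + 4**(5/2))**2/76 - 71/(-131)) = 437 + ((-7 + 32)**2*(1/76) - 71*(-1/131)) = 437 + (25**2*(1/76) + 71/131) = 437 + (625*(1/76) + 71/131) = 437 + (625/76 + 71/131) = 437 + 87271/9956 = 4438043/9956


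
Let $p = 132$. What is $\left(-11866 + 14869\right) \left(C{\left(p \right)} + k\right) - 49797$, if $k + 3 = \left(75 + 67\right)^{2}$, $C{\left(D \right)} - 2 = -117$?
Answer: $60148341$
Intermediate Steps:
$C{\left(D \right)} = -115$ ($C{\left(D \right)} = 2 - 117 = -115$)
$k = 20161$ ($k = -3 + \left(75 + 67\right)^{2} = -3 + 142^{2} = -3 + 20164 = 20161$)
$\left(-11866 + 14869\right) \left(C{\left(p \right)} + k\right) - 49797 = \left(-11866 + 14869\right) \left(-115 + 20161\right) - 49797 = 3003 \cdot 20046 - 49797 = 60198138 - 49797 = 60148341$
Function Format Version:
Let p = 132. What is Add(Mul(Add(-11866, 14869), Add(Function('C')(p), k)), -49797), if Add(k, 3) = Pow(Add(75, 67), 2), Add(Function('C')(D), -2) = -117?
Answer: 60148341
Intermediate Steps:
Function('C')(D) = -115 (Function('C')(D) = Add(2, -117) = -115)
k = 20161 (k = Add(-3, Pow(Add(75, 67), 2)) = Add(-3, Pow(142, 2)) = Add(-3, 20164) = 20161)
Add(Mul(Add(-11866, 14869), Add(Function('C')(p), k)), -49797) = Add(Mul(Add(-11866, 14869), Add(-115, 20161)), -49797) = Add(Mul(3003, 20046), -49797) = Add(60198138, -49797) = 60148341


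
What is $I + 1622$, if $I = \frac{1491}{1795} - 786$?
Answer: $\frac{1502111}{1795} \approx 836.83$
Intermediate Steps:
$I = - \frac{1409379}{1795}$ ($I = 1491 \cdot \frac{1}{1795} - 786 = \frac{1491}{1795} - 786 = - \frac{1409379}{1795} \approx -785.17$)
$I + 1622 = - \frac{1409379}{1795} + 1622 = \frac{1502111}{1795}$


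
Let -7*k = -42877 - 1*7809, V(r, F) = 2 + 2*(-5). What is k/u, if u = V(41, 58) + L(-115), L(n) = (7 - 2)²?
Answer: 50686/119 ≈ 425.93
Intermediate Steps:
V(r, F) = -8 (V(r, F) = 2 - 10 = -8)
L(n) = 25 (L(n) = 5² = 25)
k = 50686/7 (k = -(-42877 - 1*7809)/7 = -(-42877 - 7809)/7 = -⅐*(-50686) = 50686/7 ≈ 7240.9)
u = 17 (u = -8 + 25 = 17)
k/u = (50686/7)/17 = (50686/7)*(1/17) = 50686/119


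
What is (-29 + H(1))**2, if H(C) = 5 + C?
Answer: 529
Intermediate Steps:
(-29 + H(1))**2 = (-29 + (5 + 1))**2 = (-29 + 6)**2 = (-23)**2 = 529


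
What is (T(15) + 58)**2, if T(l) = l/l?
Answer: 3481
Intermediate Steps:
T(l) = 1
(T(15) + 58)**2 = (1 + 58)**2 = 59**2 = 3481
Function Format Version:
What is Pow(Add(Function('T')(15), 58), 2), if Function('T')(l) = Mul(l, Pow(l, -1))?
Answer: 3481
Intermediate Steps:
Function('T')(l) = 1
Pow(Add(Function('T')(15), 58), 2) = Pow(Add(1, 58), 2) = Pow(59, 2) = 3481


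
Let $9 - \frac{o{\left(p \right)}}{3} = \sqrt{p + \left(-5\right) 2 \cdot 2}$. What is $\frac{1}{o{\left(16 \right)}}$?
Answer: $\frac{3}{85} + \frac{2 i}{255} \approx 0.035294 + 0.0078431 i$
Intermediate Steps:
$o{\left(p \right)} = 27 - 3 \sqrt{-20 + p}$ ($o{\left(p \right)} = 27 - 3 \sqrt{p + \left(-5\right) 2 \cdot 2} = 27 - 3 \sqrt{p - 20} = 27 - 3 \sqrt{-20 + p}$)
$\frac{1}{o{\left(16 \right)}} = \frac{1}{27 - 3 \sqrt{-20 + 16}} = \frac{1}{27 - 3 \sqrt{-4}} = \frac{1}{27 - 3 \cdot 2 i} = \frac{1}{27 - 6 i} = \frac{27 + 6 i}{765}$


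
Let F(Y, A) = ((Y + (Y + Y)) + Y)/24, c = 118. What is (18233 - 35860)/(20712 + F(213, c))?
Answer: -35254/41495 ≈ -0.84960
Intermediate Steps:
F(Y, A) = Y/6 (F(Y, A) = ((Y + 2*Y) + Y)*(1/24) = (3*Y + Y)*(1/24) = (4*Y)*(1/24) = Y/6)
(18233 - 35860)/(20712 + F(213, c)) = (18233 - 35860)/(20712 + (1/6)*213) = -17627/(20712 + 71/2) = -17627/41495/2 = -17627*2/41495 = -35254/41495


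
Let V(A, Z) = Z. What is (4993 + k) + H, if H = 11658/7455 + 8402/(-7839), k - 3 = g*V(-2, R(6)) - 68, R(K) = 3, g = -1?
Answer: 95948164759/19479915 ≈ 4925.5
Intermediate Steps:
k = -68 (k = 3 + (-1*3 - 68) = 3 + (-3 - 68) = 3 - 71 = -68)
H = 9583384/19479915 (H = 11658*(1/7455) + 8402*(-1/7839) = 3886/2485 - 8402/7839 = 9583384/19479915 ≈ 0.49196)
(4993 + k) + H = (4993 - 68) + 9583384/19479915 = 4925 + 9583384/19479915 = 95948164759/19479915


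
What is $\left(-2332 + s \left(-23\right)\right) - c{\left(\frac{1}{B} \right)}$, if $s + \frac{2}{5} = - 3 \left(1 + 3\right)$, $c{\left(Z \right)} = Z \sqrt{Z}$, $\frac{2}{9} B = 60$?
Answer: $- \frac{10234}{5} - \frac{\sqrt{30}}{24300} \approx -2046.8$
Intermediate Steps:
$B = 270$ ($B = \frac{9}{2} \cdot 60 = 270$)
$c{\left(Z \right)} = Z^{\frac{3}{2}}$
$s = - \frac{62}{5}$ ($s = - \frac{2}{5} - 3 \left(1 + 3\right) = - \frac{2}{5} - 12 = - \frac{62}{5} \approx -12.4$)
$\left(-2332 + s \left(-23\right)\right) - c{\left(\frac{1}{B} \right)} = \left(-2332 - - \frac{1426}{5}\right) - \left(\frac{1}{270}\right)^{\frac{3}{2}} = \left(-2332 + \frac{1426}{5}\right) - \left(\frac{1}{270}\right)^{\frac{3}{2}} = - \frac{10234}{5} - \frac{\sqrt{30}}{24300}$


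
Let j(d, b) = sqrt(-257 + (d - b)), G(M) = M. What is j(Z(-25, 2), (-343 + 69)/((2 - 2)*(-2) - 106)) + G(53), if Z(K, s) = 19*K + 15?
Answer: 53 + I*sqrt(2021314)/53 ≈ 53.0 + 26.825*I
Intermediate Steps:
Z(K, s) = 15 + 19*K
j(d, b) = sqrt(-257 + d - b)
j(Z(-25, 2), (-343 + 69)/((2 - 2)*(-2) - 106)) + G(53) = sqrt(-257 + (15 + 19*(-25)) - (-343 + 69)/((2 - 2)*(-2) - 106)) + 53 = sqrt(-257 + (15 - 475) - (-274)/(0*(-2) - 106)) + 53 = sqrt(-257 - 460 - (-274)/(0 - 106)) + 53 = sqrt(-257 - 460 - (-274)/(-106)) + 53 = sqrt(-257 - 460 - (-274)*(-1)/106) + 53 = sqrt(-257 - 460 - 1*137/53) + 53 = sqrt(-257 - 460 - 137/53) + 53 = sqrt(-38138/53) + 53 = I*sqrt(2021314)/53 + 53 = 53 + I*sqrt(2021314)/53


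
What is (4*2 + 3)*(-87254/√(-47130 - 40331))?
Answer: 87254*I*√87461/7951 ≈ 3245.4*I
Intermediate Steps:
(4*2 + 3)*(-87254/√(-47130 - 40331)) = (8 + 3)*(-87254*(-I*√87461/87461)) = 11*(-87254*(-I*√87461/87461)) = 11*(-(-87254)*I*√87461/87461) = 11*(87254*I*√87461/87461) = 87254*I*√87461/7951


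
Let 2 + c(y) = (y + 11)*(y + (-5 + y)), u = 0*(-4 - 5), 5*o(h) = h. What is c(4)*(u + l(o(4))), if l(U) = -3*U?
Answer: -516/5 ≈ -103.20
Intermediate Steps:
o(h) = h/5
u = 0 (u = 0*(-9) = 0)
c(y) = -2 + (-5 + 2*y)*(11 + y) (c(y) = -2 + (y + 11)*(y + (-5 + y)) = -2 + (11 + y)*(-5 + 2*y) = -2 + (-5 + 2*y)*(11 + y))
c(4)*(u + l(o(4))) = (-57 + 2*4² + 17*4)*(0 - 3*4/5) = (-57 + 2*16 + 68)*(0 - 3*⅘) = (-57 + 32 + 68)*(0 - 12/5) = 43*(-12/5) = -516/5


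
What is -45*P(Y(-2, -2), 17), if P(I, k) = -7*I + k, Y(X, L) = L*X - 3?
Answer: -450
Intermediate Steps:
Y(X, L) = -3 + L*X
P(I, k) = k - 7*I
-45*P(Y(-2, -2), 17) = -45*(17 - 7*(-3 - 2*(-2))) = -45*(17 - 7*(-3 + 4)) = -45*(17 - 7*1) = -45*(17 - 7) = -45*10 = -450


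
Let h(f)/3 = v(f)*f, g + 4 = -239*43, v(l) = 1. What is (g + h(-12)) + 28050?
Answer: 17733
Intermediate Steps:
g = -10281 (g = -4 - 239*43 = -4 - 10277 = -10281)
h(f) = 3*f (h(f) = 3*(1*f) = 3*f)
(g + h(-12)) + 28050 = (-10281 + 3*(-12)) + 28050 = (-10281 - 36) + 28050 = -10317 + 28050 = 17733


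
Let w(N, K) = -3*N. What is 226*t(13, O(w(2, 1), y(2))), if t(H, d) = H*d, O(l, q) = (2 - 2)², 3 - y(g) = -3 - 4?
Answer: 0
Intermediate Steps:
y(g) = 10 (y(g) = 3 - (-3 - 4) = 3 - 1*(-7) = 3 + 7 = 10)
O(l, q) = 0 (O(l, q) = 0² = 0)
226*t(13, O(w(2, 1), y(2))) = 226*(13*0) = 226*0 = 0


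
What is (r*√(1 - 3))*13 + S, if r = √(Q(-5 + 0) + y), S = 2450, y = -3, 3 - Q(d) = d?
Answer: 2450 + 13*I*√10 ≈ 2450.0 + 41.11*I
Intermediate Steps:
Q(d) = 3 - d
r = √5 (r = √((3 - (-5 + 0)) - 3) = √((3 - 1*(-5)) - 3) = √((3 + 5) - 3) = √(8 - 3) = √5 ≈ 2.2361)
(r*√(1 - 3))*13 + S = (√5*√(1 - 3))*13 + 2450 = (√5*√(-2))*13 + 2450 = (√5*(I*√2))*13 + 2450 = (I*√10)*13 + 2450 = 13*I*√10 + 2450 = 2450 + 13*I*√10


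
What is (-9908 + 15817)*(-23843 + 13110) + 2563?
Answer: -63418734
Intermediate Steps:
(-9908 + 15817)*(-23843 + 13110) + 2563 = 5909*(-10733) + 2563 = -63421297 + 2563 = -63418734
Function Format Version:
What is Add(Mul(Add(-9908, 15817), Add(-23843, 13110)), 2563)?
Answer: -63418734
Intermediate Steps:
Add(Mul(Add(-9908, 15817), Add(-23843, 13110)), 2563) = Add(Mul(5909, -10733), 2563) = Add(-63421297, 2563) = -63418734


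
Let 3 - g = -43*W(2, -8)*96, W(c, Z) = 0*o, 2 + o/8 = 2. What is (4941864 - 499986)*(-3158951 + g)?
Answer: -14031661624344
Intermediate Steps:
o = 0 (o = -16 + 8*2 = -16 + 16 = 0)
W(c, Z) = 0 (W(c, Z) = 0*0 = 0)
g = 3 (g = 3 - (-43*0)*96 = 3 - 0*96 = 3 - 1*0 = 3 + 0 = 3)
(4941864 - 499986)*(-3158951 + g) = (4941864 - 499986)*(-3158951 + 3) = 4441878*(-3158948) = -14031661624344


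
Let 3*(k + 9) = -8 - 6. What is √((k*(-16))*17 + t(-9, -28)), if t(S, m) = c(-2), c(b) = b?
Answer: √33438/3 ≈ 60.954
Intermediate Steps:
k = -41/3 (k = -9 + (-8 - 6)/3 = -9 + (⅓)*(-14) = -9 - 14/3 = -41/3 ≈ -13.667)
t(S, m) = -2
√((k*(-16))*17 + t(-9, -28)) = √(-41/3*(-16)*17 - 2) = √((656/3)*17 - 2) = √(11152/3 - 2) = √(11146/3) = √33438/3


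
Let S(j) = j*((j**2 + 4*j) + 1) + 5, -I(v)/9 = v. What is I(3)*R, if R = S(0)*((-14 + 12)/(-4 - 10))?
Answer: -135/7 ≈ -19.286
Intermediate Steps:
I(v) = -9*v
S(j) = 5 + j*(1 + j**2 + 4*j) (S(j) = j*(1 + j**2 + 4*j) + 5 = 5 + j*(1 + j**2 + 4*j))
R = 5/7 (R = (5 + 0 + 0**3 + 4*0**2)*((-14 + 12)/(-4 - 10)) = (5 + 0 + 0 + 4*0)*(-2/(-14)) = (5 + 0 + 0 + 0)*(-2*(-1/14)) = 5*(1/7) = 5/7 ≈ 0.71429)
I(3)*R = -9*3*(5/7) = -27*5/7 = -135/7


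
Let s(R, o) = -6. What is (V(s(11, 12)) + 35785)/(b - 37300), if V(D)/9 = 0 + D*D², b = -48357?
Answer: -33841/85657 ≈ -0.39508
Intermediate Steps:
V(D) = 9*D³ (V(D) = 9*(0 + D*D²) = 9*(0 + D³) = 9*D³)
(V(s(11, 12)) + 35785)/(b - 37300) = (9*(-6)³ + 35785)/(-48357 - 37300) = (9*(-216) + 35785)/(-85657) = (-1944 + 35785)*(-1/85657) = 33841*(-1/85657) = -33841/85657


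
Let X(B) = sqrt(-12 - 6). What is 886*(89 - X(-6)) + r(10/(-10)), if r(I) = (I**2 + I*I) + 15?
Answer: 78871 - 2658*I*sqrt(2) ≈ 78871.0 - 3759.0*I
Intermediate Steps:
X(B) = 3*I*sqrt(2) (X(B) = sqrt(-18) = 3*I*sqrt(2))
r(I) = 15 + 2*I**2 (r(I) = (I**2 + I**2) + 15 = 2*I**2 + 15 = 15 + 2*I**2)
886*(89 - X(-6)) + r(10/(-10)) = 886*(89 - 3*I*sqrt(2)) + (15 + 2*(10/(-10))**2) = 886*(89 - 3*I*sqrt(2)) + (15 + 2*(10*(-1/10))**2) = (78854 - 2658*I*sqrt(2)) + (15 + 2*(-1)**2) = (78854 - 2658*I*sqrt(2)) + (15 + 2*1) = (78854 - 2658*I*sqrt(2)) + (15 + 2) = (78854 - 2658*I*sqrt(2)) + 17 = 78871 - 2658*I*sqrt(2)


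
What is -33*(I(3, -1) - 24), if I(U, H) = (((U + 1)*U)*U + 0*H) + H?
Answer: -363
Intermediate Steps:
I(U, H) = H + U²*(1 + U) (I(U, H) = (((1 + U)*U)*U + 0) + H = ((U*(1 + U))*U + 0) + H = (U²*(1 + U) + 0) + H = U²*(1 + U) + H = H + U²*(1 + U))
-33*(I(3, -1) - 24) = -33*((-1 + 3² + 3³) - 24) = -33*((-1 + 9 + 27) - 24) = -33*(35 - 24) = -33*11 = -363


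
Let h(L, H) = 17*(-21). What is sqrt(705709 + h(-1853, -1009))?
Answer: 2*sqrt(176338) ≈ 839.85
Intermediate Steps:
h(L, H) = -357
sqrt(705709 + h(-1853, -1009)) = sqrt(705709 - 357) = sqrt(705352) = 2*sqrt(176338)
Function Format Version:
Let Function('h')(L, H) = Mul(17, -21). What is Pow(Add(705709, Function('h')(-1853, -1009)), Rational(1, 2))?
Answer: Mul(2, Pow(176338, Rational(1, 2))) ≈ 839.85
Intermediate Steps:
Function('h')(L, H) = -357
Pow(Add(705709, Function('h')(-1853, -1009)), Rational(1, 2)) = Pow(Add(705709, -357), Rational(1, 2)) = Pow(705352, Rational(1, 2)) = Mul(2, Pow(176338, Rational(1, 2)))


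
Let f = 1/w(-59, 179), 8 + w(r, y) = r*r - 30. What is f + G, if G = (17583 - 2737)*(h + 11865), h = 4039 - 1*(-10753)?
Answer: 1362566637147/3443 ≈ 3.9575e+8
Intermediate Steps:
h = 14792 (h = 4039 + 10753 = 14792)
w(r, y) = -38 + r² (w(r, y) = -8 + (r*r - 30) = -8 + (r² - 30) = -8 + (-30 + r²) = -38 + r²)
G = 395749822 (G = (17583 - 2737)*(14792 + 11865) = 14846*26657 = 395749822)
f = 1/3443 (f = 1/(-38 + (-59)²) = 1/(-38 + 3481) = 1/3443 ≈ 0.00029044)
f + G = 1/3443 + 395749822 = 1362566637147/3443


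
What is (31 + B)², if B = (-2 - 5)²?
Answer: 6400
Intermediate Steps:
B = 49 (B = (-7)² = 49)
(31 + B)² = (31 + 49)² = 80² = 6400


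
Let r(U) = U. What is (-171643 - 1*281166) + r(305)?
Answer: -452504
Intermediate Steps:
(-171643 - 1*281166) + r(305) = (-171643 - 1*281166) + 305 = (-171643 - 281166) + 305 = -452809 + 305 = -452504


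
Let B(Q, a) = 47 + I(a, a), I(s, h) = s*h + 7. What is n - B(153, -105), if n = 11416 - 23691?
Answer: -23354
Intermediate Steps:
I(s, h) = 7 + h*s (I(s, h) = h*s + 7 = 7 + h*s)
n = -12275
B(Q, a) = 54 + a² (B(Q, a) = 47 + (7 + a*a) = 47 + (7 + a²) = 54 + a²)
n - B(153, -105) = -12275 - (54 + (-105)²) = -12275 - (54 + 11025) = -12275 - 1*11079 = -12275 - 11079 = -23354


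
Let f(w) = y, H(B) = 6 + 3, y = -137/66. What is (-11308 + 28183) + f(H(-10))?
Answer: 1113613/66 ≈ 16873.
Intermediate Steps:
y = -137/66 (y = -137*1/66 = -137/66 ≈ -2.0758)
H(B) = 9
f(w) = -137/66
(-11308 + 28183) + f(H(-10)) = (-11308 + 28183) - 137/66 = 16875 - 137/66 = 1113613/66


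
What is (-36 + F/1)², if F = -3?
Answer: 1521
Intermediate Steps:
(-36 + F/1)² = (-36 - 3/1)² = (-36 - 3*1)² = (-36 - 3)² = (-39)² = 1521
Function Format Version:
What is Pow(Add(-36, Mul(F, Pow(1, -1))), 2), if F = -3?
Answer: 1521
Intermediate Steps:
Pow(Add(-36, Mul(F, Pow(1, -1))), 2) = Pow(Add(-36, Mul(-3, Pow(1, -1))), 2) = Pow(Add(-36, Mul(-3, 1)), 2) = Pow(Add(-36, -3), 2) = Pow(-39, 2) = 1521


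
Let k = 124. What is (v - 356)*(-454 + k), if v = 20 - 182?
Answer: 170940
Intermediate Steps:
v = -162
(v - 356)*(-454 + k) = (-162 - 356)*(-454 + 124) = -518*(-330) = 170940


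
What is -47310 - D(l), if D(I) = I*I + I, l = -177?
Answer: -78462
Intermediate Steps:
D(I) = I + I² (D(I) = I² + I = I + I²)
-47310 - D(l) = -47310 - (-177)*(1 - 177) = -47310 - (-177)*(-176) = -47310 - 1*31152 = -47310 - 31152 = -78462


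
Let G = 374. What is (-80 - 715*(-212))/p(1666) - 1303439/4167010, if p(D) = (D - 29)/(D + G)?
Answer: 1287853976870357/6821395370 ≈ 1.8880e+5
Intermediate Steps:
p(D) = (-29 + D)/(374 + D) (p(D) = (D - 29)/(D + 374) = (-29 + D)/(374 + D))
(-80 - 715*(-212))/p(1666) - 1303439/4167010 = (-80 - 715*(-212))/(((-29 + 1666)/(374 + 1666))) - 1303439/4167010 = (-80 + 151580)/((1637/2040)) - 1303439*1/4167010 = 151500/(((1/2040)*1637)) - 1303439/4167010 = 151500/(1637/2040) - 1303439/4167010 = 151500*(2040/1637) - 1303439/4167010 = 309060000/1637 - 1303439/4167010 = 1287853976870357/6821395370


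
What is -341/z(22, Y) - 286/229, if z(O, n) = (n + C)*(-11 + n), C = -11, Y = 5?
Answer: -88385/8244 ≈ -10.721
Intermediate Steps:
z(O, n) = (-11 + n)**2 (z(O, n) = (n - 11)*(-11 + n) = (-11 + n)*(-11 + n) = (-11 + n)**2)
-341/z(22, Y) - 286/229 = -341/(121 + 5**2 - 22*5) - 286/229 = -341/(121 + 25 - 110) - 286*1/229 = -341/36 - 286/229 = -88385/8244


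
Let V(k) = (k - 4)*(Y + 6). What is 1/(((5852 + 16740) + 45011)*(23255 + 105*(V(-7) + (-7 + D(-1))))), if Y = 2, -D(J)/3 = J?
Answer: 1/919062785 ≈ 1.0881e-9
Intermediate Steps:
D(J) = -3*J
V(k) = -32 + 8*k (V(k) = (k - 4)*(2 + 6) = (-4 + k)*8 = -32 + 8*k)
1/(((5852 + 16740) + 45011)*(23255 + 105*(V(-7) + (-7 + D(-1))))) = 1/(((5852 + 16740) + 45011)*(23255 + 105*((-32 + 8*(-7)) + (-7 - 3*(-1))))) = 1/((22592 + 45011)*(23255 + 105*((-32 - 56) + (-7 + 3)))) = 1/(67603*(23255 + 105*(-88 - 4))) = 1/(67603*(23255 + 105*(-92))) = 1/(67603*(23255 - 9660)) = 1/(67603*13595) = 1/919062785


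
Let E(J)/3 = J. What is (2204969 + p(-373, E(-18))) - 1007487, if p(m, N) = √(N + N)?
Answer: 1197482 + 6*I*√3 ≈ 1.1975e+6 + 10.392*I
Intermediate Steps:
E(J) = 3*J
p(m, N) = √2*√N (p(m, N) = √(2*N) = √2*√N)
(2204969 + p(-373, E(-18))) - 1007487 = (2204969 + √2*√(3*(-18))) - 1007487 = (2204969 + √2*√(-54)) - 1007487 = (2204969 + √2*(3*I*√6)) - 1007487 = (2204969 + 6*I*√3) - 1007487 = 1197482 + 6*I*√3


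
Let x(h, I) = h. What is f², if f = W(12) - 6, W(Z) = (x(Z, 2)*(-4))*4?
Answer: 39204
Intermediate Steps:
W(Z) = -16*Z (W(Z) = (Z*(-4))*4 = -4*Z*4 = -16*Z)
f = -198 (f = -16*12 - 6 = -192 - 6 = -198)
f² = (-198)² = 39204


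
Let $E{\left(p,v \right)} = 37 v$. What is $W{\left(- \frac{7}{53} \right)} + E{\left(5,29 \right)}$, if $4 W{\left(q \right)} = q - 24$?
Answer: $\frac{226197}{212} \approx 1067.0$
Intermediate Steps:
$W{\left(q \right)} = -6 + \frac{q}{4}$ ($W{\left(q \right)} = \frac{q - 24}{4} = \frac{-24 + q}{4} = -6 + \frac{q}{4}$)
$W{\left(- \frac{7}{53} \right)} + E{\left(5,29 \right)} = \left(-6 + \frac{\left(-7\right) \frac{1}{53}}{4}\right) + 37 \cdot 29 = \left(-6 + \frac{\left(-7\right) \frac{1}{53}}{4}\right) + 1073 = \left(-6 + \frac{1}{4} \left(- \frac{7}{53}\right)\right) + 1073 = \left(-6 - \frac{7}{212}\right) + 1073 = - \frac{1279}{212} + 1073 = \frac{226197}{212}$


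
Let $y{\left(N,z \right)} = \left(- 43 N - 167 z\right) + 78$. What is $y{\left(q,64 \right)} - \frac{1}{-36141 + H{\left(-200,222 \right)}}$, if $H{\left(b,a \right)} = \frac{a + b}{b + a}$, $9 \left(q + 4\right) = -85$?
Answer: $- \frac{3262972171}{325260} \approx -10032.0$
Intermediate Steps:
$q = - \frac{121}{9}$ ($q = -4 + \frac{1}{9} \left(-85\right) = -4 - \frac{85}{9} = - \frac{121}{9} \approx -13.444$)
$H{\left(b,a \right)} = 1$ ($H{\left(b,a \right)} = \frac{a + b}{a + b} = 1$)
$y{\left(N,z \right)} = 78 - 167 z - 43 N$ ($y{\left(N,z \right)} = \left(- 167 z - 43 N\right) + 78 = 78 - 167 z - 43 N$)
$y{\left(q,64 \right)} - \frac{1}{-36141 + H{\left(-200,222 \right)}} = \left(78 - 10688 - - \frac{5203}{9}\right) - \frac{1}{-36141 + 1} = \left(78 - 10688 + \frac{5203}{9}\right) - \frac{1}{-36140} = - \frac{90287}{9} - - \frac{1}{36140} = - \frac{90287}{9} + \frac{1}{36140} = - \frac{3262972171}{325260}$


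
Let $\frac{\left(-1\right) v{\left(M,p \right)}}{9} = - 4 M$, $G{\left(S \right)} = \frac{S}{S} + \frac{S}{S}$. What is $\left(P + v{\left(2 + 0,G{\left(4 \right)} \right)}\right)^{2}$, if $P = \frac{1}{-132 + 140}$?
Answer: $\frac{332929}{64} \approx 5202.0$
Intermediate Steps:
$P = \frac{1}{8} \approx 0.125$
$G{\left(S \right)} = 2$ ($G{\left(S \right)} = 1 + 1 = 2$)
$v{\left(M,p \right)} = 36 M$ ($v{\left(M,p \right)} = - 9 \left(- 4 M\right) = 36 M$)
$\left(P + v{\left(2 + 0,G{\left(4 \right)} \right)}\right)^{2} = \left(\frac{1}{8} + 36 \left(2 + 0\right)\right)^{2} = \left(\frac{1}{8} + 36 \cdot 2\right)^{2} = \left(\frac{1}{8} + 72\right)^{2} = \left(\frac{577}{8}\right)^{2} = \frac{332929}{64}$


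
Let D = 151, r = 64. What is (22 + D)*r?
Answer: 11072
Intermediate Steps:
(22 + D)*r = (22 + 151)*64 = 173*64 = 11072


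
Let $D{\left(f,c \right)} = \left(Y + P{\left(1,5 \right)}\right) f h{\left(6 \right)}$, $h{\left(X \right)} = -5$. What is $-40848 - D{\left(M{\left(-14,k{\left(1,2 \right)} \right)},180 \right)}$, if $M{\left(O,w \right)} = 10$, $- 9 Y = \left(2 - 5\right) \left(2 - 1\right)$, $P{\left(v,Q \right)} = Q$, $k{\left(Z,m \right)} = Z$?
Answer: $- \frac{121744}{3} \approx -40581.0$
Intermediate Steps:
$Y = \frac{1}{3}$ ($Y = - \frac{\left(2 - 5\right) \left(2 - 1\right)}{9} = - \frac{\left(-3\right) 1}{9} = \left(- \frac{1}{9}\right) \left(-3\right) = \frac{1}{3} \approx 0.33333$)
$D{\left(f,c \right)} = - \frac{80 f}{3}$ ($D{\left(f,c \right)} = \left(\frac{1}{3} + 5\right) f \left(-5\right) = \frac{16 f}{3} \left(-5\right) = - \frac{80 f}{3}$)
$-40848 - D{\left(M{\left(-14,k{\left(1,2 \right)} \right)},180 \right)} = -40848 - \left(- \frac{80}{3}\right) 10 = -40848 - - \frac{800}{3} = -40848 + \frac{800}{3} = - \frac{121744}{3}$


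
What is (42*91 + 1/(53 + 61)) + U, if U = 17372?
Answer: 2416117/114 ≈ 21194.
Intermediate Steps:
(42*91 + 1/(53 + 61)) + U = (42*91 + 1/(53 + 61)) + 17372 = (3822 + 1/114) + 17372 = 435709/114 + 17372 = 2416117/114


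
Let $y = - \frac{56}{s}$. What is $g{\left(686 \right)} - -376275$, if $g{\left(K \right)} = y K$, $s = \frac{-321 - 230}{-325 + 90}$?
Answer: $\frac{198299765}{551} \approx 3.5989 \cdot 10^{5}$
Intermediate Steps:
$s = \frac{551}{235}$ ($s = - \frac{551}{-235} = \left(-551\right) \left(- \frac{1}{235}\right) = \frac{551}{235} \approx 2.3447$)
$y = - \frac{13160}{551}$ ($y = - \frac{56}{\frac{551}{235}} = \left(-56\right) \frac{235}{551} = - \frac{13160}{551} \approx -23.884$)
$g{\left(K \right)} = - \frac{13160 K}{551}$
$g{\left(686 \right)} - -376275 = \left(- \frac{13160}{551}\right) 686 - -376275 = - \frac{9027760}{551} + 376275 = \frac{198299765}{551}$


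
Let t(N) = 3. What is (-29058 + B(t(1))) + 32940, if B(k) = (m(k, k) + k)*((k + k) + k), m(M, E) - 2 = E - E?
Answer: 3927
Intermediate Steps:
m(M, E) = 2 (m(M, E) = 2 + (E - E) = 2 + 0 = 2)
B(k) = 3*k*(2 + k) (B(k) = (2 + k)*((k + k) + k) = (2 + k)*(2*k + k) = (2 + k)*(3*k) = 3*k*(2 + k))
(-29058 + B(t(1))) + 32940 = (-29058 + 3*3*(2 + 3)) + 32940 = (-29058 + 3*3*5) + 32940 = (-29058 + 45) + 32940 = -29013 + 32940 = 3927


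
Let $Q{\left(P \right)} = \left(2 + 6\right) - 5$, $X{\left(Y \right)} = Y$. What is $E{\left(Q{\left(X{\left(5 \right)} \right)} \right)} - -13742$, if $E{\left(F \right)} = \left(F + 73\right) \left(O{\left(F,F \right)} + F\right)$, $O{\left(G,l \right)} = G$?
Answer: $14198$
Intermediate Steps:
$Q{\left(P \right)} = 3$ ($Q{\left(P \right)} = 8 - 5 = 3$)
$E{\left(F \right)} = 2 F \left(73 + F\right)$ ($E{\left(F \right)} = \left(F + 73\right) \left(F + F\right) = \left(73 + F\right) 2 F = 2 F \left(73 + F\right)$)
$E{\left(Q{\left(X{\left(5 \right)} \right)} \right)} - -13742 = 2 \cdot 3 \left(73 + 3\right) - -13742 = 2 \cdot 3 \cdot 76 + 13742 = 456 + 13742 = 14198$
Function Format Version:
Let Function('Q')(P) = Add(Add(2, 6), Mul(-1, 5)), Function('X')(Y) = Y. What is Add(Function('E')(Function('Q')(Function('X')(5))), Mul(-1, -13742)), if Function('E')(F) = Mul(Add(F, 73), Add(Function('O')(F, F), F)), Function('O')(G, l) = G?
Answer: 14198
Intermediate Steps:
Function('Q')(P) = 3 (Function('Q')(P) = Add(8, -5) = 3)
Function('E')(F) = Mul(2, F, Add(73, F)) (Function('E')(F) = Mul(Add(F, 73), Add(F, F)) = Mul(Add(73, F), Mul(2, F)) = Mul(2, F, Add(73, F)))
Add(Function('E')(Function('Q')(Function('X')(5))), Mul(-1, -13742)) = Add(Mul(2, 3, Add(73, 3)), Mul(-1, -13742)) = Add(Mul(2, 3, 76), 13742) = Add(456, 13742) = 14198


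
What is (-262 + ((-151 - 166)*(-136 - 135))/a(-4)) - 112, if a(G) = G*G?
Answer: 79923/16 ≈ 4995.2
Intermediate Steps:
a(G) = G²
(-262 + ((-151 - 166)*(-136 - 135))/a(-4)) - 112 = (-262 + ((-151 - 166)*(-136 - 135))/((-4)²)) - 112 = (-262 - 317*(-271)/16) - 112 = (-262 + 85907*(1/16)) - 112 = (-262 + 85907/16) - 112 = 81715/16 - 112 = 79923/16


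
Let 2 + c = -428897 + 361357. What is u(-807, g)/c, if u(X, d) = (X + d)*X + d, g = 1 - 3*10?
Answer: -674623/67542 ≈ -9.9882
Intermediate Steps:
c = -67542 (c = -2 + (-428897 + 361357) = -2 - 67540 = -67542)
g = -29 (g = 1 - 30 = -29)
u(X, d) = d + X*(X + d) (u(X, d) = X*(X + d) + d = d + X*(X + d))
u(-807, g)/c = (-29 + (-807)**2 - 807*(-29))/(-67542) = (-29 + 651249 + 23403)*(-1/67542) = 674623*(-1/67542) = -674623/67542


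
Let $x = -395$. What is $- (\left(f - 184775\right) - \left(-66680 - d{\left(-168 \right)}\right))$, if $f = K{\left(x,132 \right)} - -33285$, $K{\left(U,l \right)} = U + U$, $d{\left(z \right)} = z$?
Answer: $85768$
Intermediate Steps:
$K{\left(U,l \right)} = 2 U$
$f = 32495$ ($f = 2 \left(-395\right) - -33285 = -790 + 33285 = 32495$)
$- (\left(f - 184775\right) - \left(-66680 - d{\left(-168 \right)}\right)) = - (\left(32495 - 184775\right) + \left(\left(85933 - 168\right) - 19253\right)) = - (-152280 + \left(85765 - 19253\right)) = - (-152280 + 66512) = \left(-1\right) \left(-85768\right) = 85768$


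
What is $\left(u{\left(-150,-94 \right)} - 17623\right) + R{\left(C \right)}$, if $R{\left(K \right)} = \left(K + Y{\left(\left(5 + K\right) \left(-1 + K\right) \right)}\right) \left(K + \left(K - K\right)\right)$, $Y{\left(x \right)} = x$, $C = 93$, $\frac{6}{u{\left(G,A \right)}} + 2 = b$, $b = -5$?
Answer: $\frac{5806592}{7} \approx 8.2951 \cdot 10^{5}$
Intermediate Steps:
$u{\left(G,A \right)} = - \frac{6}{7}$ ($u{\left(G,A \right)} = \frac{6}{-2 - 5} = \frac{6}{-7} = 6 \left(- \frac{1}{7}\right) = - \frac{6}{7}$)
$R{\left(K \right)} = K \left(K + \left(-1 + K\right) \left(5 + K\right)\right)$ ($R{\left(K \right)} = \left(K + \left(5 + K\right) \left(-1 + K\right)\right) \left(K + \left(K - K\right)\right) = \left(K + \left(-1 + K\right) \left(5 + K\right)\right) \left(K + 0\right) = \left(K + \left(-1 + K\right) \left(5 + K\right)\right) K = K \left(K + \left(-1 + K\right) \left(5 + K\right)\right)$)
$\left(u{\left(-150,-94 \right)} - 17623\right) + R{\left(C \right)} = \left(- \frac{6}{7} - 17623\right) + 93 \left(-5 + 93^{2} + 5 \cdot 93\right) = - \frac{123367}{7} + 93 \left(-5 + 8649 + 465\right) = - \frac{123367}{7} + 93 \cdot 9109 = - \frac{123367}{7} + 847137 = \frac{5806592}{7}$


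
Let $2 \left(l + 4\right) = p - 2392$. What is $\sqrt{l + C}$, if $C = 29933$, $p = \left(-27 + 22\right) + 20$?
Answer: $\frac{\sqrt{114962}}{2} \approx 169.53$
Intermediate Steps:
$p = 15$ ($p = -5 + 20 = 15$)
$l = - \frac{2385}{2}$ ($l = -4 + \frac{15 - 2392}{2} = -4 + \frac{1}{2} \left(-2377\right) = -4 - \frac{2377}{2} = - \frac{2385}{2} \approx -1192.5$)
$\sqrt{l + C} = \sqrt{- \frac{2385}{2} + 29933} = \sqrt{\frac{57481}{2}} = \frac{\sqrt{114962}}{2}$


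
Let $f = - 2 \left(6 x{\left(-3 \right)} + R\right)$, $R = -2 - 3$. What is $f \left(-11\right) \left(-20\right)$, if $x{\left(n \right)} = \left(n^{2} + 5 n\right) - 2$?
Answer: $23320$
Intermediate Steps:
$R = -5$
$x{\left(n \right)} = -2 + n^{2} + 5 n$
$f = 106$ ($f = - 2 \left(6 \left(-2 + \left(-3\right)^{2} + 5 \left(-3\right)\right) - 5\right) = - 2 \left(6 \left(-2 + 9 - 15\right) - 5\right) = - 2 \left(6 \left(-8\right) - 5\right) = - 2 \left(-48 - 5\right) = \left(-2\right) \left(-53\right) = 106$)
$f \left(-11\right) \left(-20\right) = 106 \left(-11\right) \left(-20\right) = \left(-1166\right) \left(-20\right) = 23320$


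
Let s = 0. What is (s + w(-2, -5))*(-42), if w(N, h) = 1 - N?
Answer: -126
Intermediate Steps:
(s + w(-2, -5))*(-42) = (0 + (1 - 1*(-2)))*(-42) = (0 + (1 + 2))*(-42) = (0 + 3)*(-42) = 3*(-42) = -126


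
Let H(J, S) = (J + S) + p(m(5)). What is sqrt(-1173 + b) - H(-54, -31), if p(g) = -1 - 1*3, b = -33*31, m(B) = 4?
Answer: 89 + 6*I*sqrt(61) ≈ 89.0 + 46.862*I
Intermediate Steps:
b = -1023
p(g) = -4 (p(g) = -1 - 3 = -4)
H(J, S) = -4 + J + S (H(J, S) = (J + S) - 4 = -4 + J + S)
sqrt(-1173 + b) - H(-54, -31) = sqrt(-1173 - 1023) - (-4 - 54 - 31) = sqrt(-2196) - 1*(-89) = 6*I*sqrt(61) + 89 = 89 + 6*I*sqrt(61)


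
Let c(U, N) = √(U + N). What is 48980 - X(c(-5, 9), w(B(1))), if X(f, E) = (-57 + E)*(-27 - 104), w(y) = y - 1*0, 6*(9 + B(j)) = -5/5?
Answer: 241873/6 ≈ 40312.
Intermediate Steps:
B(j) = -55/6 (B(j) = -9 + (-5/5)/6 = -9 + (-5*⅕)/6 = -9 + (⅙)*(-1) = -9 - ⅙ = -55/6)
c(U, N) = √(N + U)
w(y) = y (w(y) = y + 0 = y)
X(f, E) = 7467 - 131*E (X(f, E) = (-57 + E)*(-131) = 7467 - 131*E)
48980 - X(c(-5, 9), w(B(1))) = 48980 - (7467 - 131*(-55/6)) = 48980 - (7467 + 7205/6) = 48980 - 1*52007/6 = 48980 - 52007/6 = 241873/6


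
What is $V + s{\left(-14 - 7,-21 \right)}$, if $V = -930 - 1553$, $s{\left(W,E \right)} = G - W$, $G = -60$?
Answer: $-2522$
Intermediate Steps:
$s{\left(W,E \right)} = -60 - W$
$V = -2483$ ($V = -930 - 1553 = -2483$)
$V + s{\left(-14 - 7,-21 \right)} = -2483 - \left(46 - 7\right) = -2483 - 39 = -2522$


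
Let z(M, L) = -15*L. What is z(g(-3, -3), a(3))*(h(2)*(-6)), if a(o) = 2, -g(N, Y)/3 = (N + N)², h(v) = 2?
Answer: 360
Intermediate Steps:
g(N, Y) = -12*N² (g(N, Y) = -3*(N + N)² = -3*4*N² = -12*N²)
z(g(-3, -3), a(3))*(h(2)*(-6)) = (-15*2)*(2*(-6)) = -30*(-12) = 360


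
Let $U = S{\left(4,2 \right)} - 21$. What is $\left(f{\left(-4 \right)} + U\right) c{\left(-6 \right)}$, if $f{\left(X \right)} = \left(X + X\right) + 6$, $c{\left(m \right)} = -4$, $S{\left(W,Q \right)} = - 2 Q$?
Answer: $108$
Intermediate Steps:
$U = -25$ ($U = \left(-2\right) 2 - 21 = -4 - 21 = -25$)
$f{\left(X \right)} = 6 + 2 X$ ($f{\left(X \right)} = 2 X + 6 = 6 + 2 X$)
$\left(f{\left(-4 \right)} + U\right) c{\left(-6 \right)} = \left(\left(6 + 2 \left(-4\right)\right) - 25\right) \left(-4\right) = \left(\left(6 - 8\right) - 25\right) \left(-4\right) = \left(-2 - 25\right) \left(-4\right) = \left(-27\right) \left(-4\right) = 108$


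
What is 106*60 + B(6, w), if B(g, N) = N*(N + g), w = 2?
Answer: 6376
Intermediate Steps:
106*60 + B(6, w) = 106*60 + 2*(2 + 6) = 6360 + 2*8 = 6360 + 16 = 6376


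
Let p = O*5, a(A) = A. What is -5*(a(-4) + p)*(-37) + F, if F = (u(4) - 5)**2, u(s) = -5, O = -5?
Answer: -5265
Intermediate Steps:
p = -25 (p = -5*5 = -25)
F = 100 (F = (-5 - 5)**2 = (-10)**2 = 100)
-5*(a(-4) + p)*(-37) + F = -5*(-4 - 25)*(-37) + 100 = -5*(-29)*(-37) + 100 = 145*(-37) + 100 = -5365 + 100 = -5265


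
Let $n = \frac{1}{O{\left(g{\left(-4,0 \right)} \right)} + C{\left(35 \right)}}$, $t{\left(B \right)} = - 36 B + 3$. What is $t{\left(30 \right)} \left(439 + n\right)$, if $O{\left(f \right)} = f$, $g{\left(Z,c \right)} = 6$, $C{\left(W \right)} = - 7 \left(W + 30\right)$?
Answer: $- \frac{212287470}{449} \approx -4.728 \cdot 10^{5}$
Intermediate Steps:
$C{\left(W \right)} = -210 - 7 W$ ($C{\left(W \right)} = - 7 \left(30 + W\right) = -210 - 7 W$)
$t{\left(B \right)} = 3 - 36 B$
$n = - \frac{1}{449}$ ($n = \frac{1}{6 - 455} = \frac{1}{-449} = - \frac{1}{449} \approx -0.0022272$)
$t{\left(30 \right)} \left(439 + n\right) = \left(3 - 1080\right) \left(439 - \frac{1}{449}\right) = \left(3 - 1080\right) \frac{197110}{449} = \left(-1077\right) \frac{197110}{449} = - \frac{212287470}{449}$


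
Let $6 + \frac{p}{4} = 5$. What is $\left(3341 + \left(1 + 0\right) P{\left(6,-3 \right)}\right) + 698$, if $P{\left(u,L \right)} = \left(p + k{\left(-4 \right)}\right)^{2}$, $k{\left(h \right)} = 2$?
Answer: $4043$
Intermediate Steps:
$p = -4$ ($p = -24 + 4 \cdot 5 = -24 + 20 = -4$)
$P{\left(u,L \right)} = 4$ ($P{\left(u,L \right)} = \left(-4 + 2\right)^{2} = \left(-2\right)^{2} = 4$)
$\left(3341 + \left(1 + 0\right) P{\left(6,-3 \right)}\right) + 698 = \left(3341 + \left(1 + 0\right) 4\right) + 698 = \left(3341 + 1 \cdot 4\right) + 698 = \left(3341 + 4\right) + 698 = 3345 + 698 = 4043$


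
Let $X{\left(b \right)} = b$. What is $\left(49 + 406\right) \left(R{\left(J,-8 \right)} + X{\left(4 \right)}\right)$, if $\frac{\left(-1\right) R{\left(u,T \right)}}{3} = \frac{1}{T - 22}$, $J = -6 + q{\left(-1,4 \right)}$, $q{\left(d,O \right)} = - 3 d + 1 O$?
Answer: $\frac{3731}{2} \approx 1865.5$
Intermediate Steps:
$q{\left(d,O \right)} = O - 3 d$ ($q{\left(d,O \right)} = - 3 d + O = O - 3 d$)
$J = 1$ ($J = -6 + \left(4 - -3\right) = -6 + \left(4 + 3\right) = -6 + 7 = 1$)
$R{\left(u,T \right)} = - \frac{3}{-22 + T}$ ($R{\left(u,T \right)} = - \frac{3}{T - 22} = - \frac{3}{-22 + T}$)
$\left(49 + 406\right) \left(R{\left(J,-8 \right)} + X{\left(4 \right)}\right) = \left(49 + 406\right) \left(- \frac{3}{-22 - 8} + 4\right) = 455 \left(- \frac{3}{-30} + 4\right) = 455 \left(\left(-3\right) \left(- \frac{1}{30}\right) + 4\right) = 455 \left(\frac{1}{10} + 4\right) = 455 \cdot \frac{41}{10} = \frac{3731}{2}$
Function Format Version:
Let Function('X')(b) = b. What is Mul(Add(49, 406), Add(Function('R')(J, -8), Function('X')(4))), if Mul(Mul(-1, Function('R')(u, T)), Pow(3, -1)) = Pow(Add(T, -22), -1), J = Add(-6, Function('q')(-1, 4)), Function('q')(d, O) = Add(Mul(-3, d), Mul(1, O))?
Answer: Rational(3731, 2) ≈ 1865.5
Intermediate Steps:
Function('q')(d, O) = Add(O, Mul(-3, d)) (Function('q')(d, O) = Add(Mul(-3, d), O) = Add(O, Mul(-3, d)))
J = 1 (J = Add(-6, Add(4, Mul(-3, -1))) = Add(-6, Add(4, 3)) = Add(-6, 7) = 1)
Function('R')(u, T) = Mul(-3, Pow(Add(-22, T), -1)) (Function('R')(u, T) = Mul(-3, Pow(Add(T, -22), -1)) = Mul(-3, Pow(Add(-22, T), -1)))
Mul(Add(49, 406), Add(Function('R')(J, -8), Function('X')(4))) = Mul(Add(49, 406), Add(Mul(-3, Pow(Add(-22, -8), -1)), 4)) = Mul(455, Add(Mul(-3, Pow(-30, -1)), 4)) = Mul(455, Add(Mul(-3, Rational(-1, 30)), 4)) = Mul(455, Add(Rational(1, 10), 4)) = Mul(455, Rational(41, 10)) = Rational(3731, 2)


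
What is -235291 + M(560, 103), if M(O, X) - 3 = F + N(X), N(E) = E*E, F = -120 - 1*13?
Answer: -224812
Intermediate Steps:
F = -133 (F = -120 - 13 = -133)
N(E) = E²
M(O, X) = -130 + X² (M(O, X) = 3 + (-133 + X²) = -130 + X²)
-235291 + M(560, 103) = -235291 + (-130 + 103²) = -235291 + (-130 + 10609) = -235291 + 10479 = -224812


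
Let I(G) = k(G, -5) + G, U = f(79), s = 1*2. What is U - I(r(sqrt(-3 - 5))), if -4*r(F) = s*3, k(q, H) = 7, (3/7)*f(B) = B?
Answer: 1073/6 ≈ 178.83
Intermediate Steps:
f(B) = 7*B/3
s = 2
U = 553/3 (U = (7/3)*79 = 553/3 ≈ 184.33)
r(F) = -3/2
I(G) = 7 + G
U - I(r(sqrt(-3 - 5))) = 553/3 - (7 - 3/2) = 553/3 - 1*11/2 = 553/3 - 11/2 = 1073/6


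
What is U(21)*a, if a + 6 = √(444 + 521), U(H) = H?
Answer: -126 + 21*√965 ≈ 526.35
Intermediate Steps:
a = -6 + √965 (a = -6 + √(444 + 521) = -6 + √965 ≈ 25.064)
U(21)*a = 21*(-6 + √965) = -126 + 21*√965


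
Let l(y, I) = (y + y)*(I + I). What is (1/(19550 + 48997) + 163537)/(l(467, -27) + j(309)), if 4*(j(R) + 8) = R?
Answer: -44839882960/13809958449 ≈ -3.2469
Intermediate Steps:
l(y, I) = 4*I*y (l(y, I) = (2*y)*(2*I) = 4*I*y)
j(R) = -8 + R/4
(1/(19550 + 48997) + 163537)/(l(467, -27) + j(309)) = (1/(19550 + 48997) + 163537)/(4*(-27)*467 + (-8 + (¼)*309)) = (1/68547 + 163537)/(-50436 + (-8 + 309/4)) = (1/68547 + 163537)/(-50436 + 277/4) = 11209970740/(68547*(-201467/4)) = (11209970740/68547)*(-4/201467) = -44839882960/13809958449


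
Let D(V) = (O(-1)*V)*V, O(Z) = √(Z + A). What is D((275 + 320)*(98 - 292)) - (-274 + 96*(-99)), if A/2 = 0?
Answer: 9778 + 13324084900*I ≈ 9778.0 + 1.3324e+10*I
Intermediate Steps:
A = 0 (A = 2*0 = 0)
O(Z) = √Z (O(Z) = √(Z + 0) = √Z)
D(V) = I*V² (D(V) = (√(-1)*V)*V = (I*V)*V = I*V²)
D((275 + 320)*(98 - 292)) - (-274 + 96*(-99)) = I*((275 + 320)*(98 - 292))² - (-274 + 96*(-99)) = I*(595*(-194))² - (-274 - 9504) = I*(-115430)² - 1*(-9778) = I*13324084900 + 9778 = 13324084900*I + 9778 = 9778 + 13324084900*I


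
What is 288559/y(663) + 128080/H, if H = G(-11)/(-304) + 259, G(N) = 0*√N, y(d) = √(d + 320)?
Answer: 128080/259 + 288559*√983/983 ≈ 9698.1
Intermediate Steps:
y(d) = √(320 + d)
G(N) = 0
H = 259 (H = 0/(-304) + 259 = 0*(-1/304) + 259 = 0 + 259 = 259)
288559/y(663) + 128080/H = 288559/(√(320 + 663)) + 128080/259 = 288559/(√983) + 128080*(1/259) = 288559*(√983/983) + 128080/259 = 288559*√983/983 + 128080/259 = 128080/259 + 288559*√983/983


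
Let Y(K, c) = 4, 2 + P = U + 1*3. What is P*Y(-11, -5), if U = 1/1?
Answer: 8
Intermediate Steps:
U = 1
P = 2 (P = -2 + (1 + 1*3) = -2 + (1 + 3) = -2 + 4 = 2)
P*Y(-11, -5) = 2*4 = 8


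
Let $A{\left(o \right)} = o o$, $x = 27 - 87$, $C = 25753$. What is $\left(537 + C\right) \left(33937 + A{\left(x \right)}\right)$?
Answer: $986847730$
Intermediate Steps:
$x = -60$ ($x = 27 - 87 = -60$)
$A{\left(o \right)} = o^{2}$
$\left(537 + C\right) \left(33937 + A{\left(x \right)}\right) = \left(537 + 25753\right) \left(33937 + \left(-60\right)^{2}\right) = 26290 \left(33937 + 3600\right) = 26290 \cdot 37537 = 986847730$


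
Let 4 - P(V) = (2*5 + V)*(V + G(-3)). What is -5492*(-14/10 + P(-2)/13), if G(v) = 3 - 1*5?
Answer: -488788/65 ≈ -7519.8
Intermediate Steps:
G(v) = -2 (G(v) = 3 - 5 = -2)
P(V) = 4 - (-2 + V)*(10 + V) (P(V) = 4 - (2*5 + V)*(V - 2) = 4 - (10 + V)*(-2 + V) = 4 - (-2 + V)*(10 + V))
-5492*(-14/10 + P(-2)/13) = -5492*(-14/10 + (24 - 1*(-2)² - 8*(-2))/13) = -5492*(-14*⅒ + (24 - 1*4 + 16)*(1/13)) = -5492*(-7/5 + (24 - 4 + 16)*(1/13)) = -5492*(-7/5 + 36*(1/13)) = -5492*(-7/5 + 36/13) = -5492*89/65 = -488788/65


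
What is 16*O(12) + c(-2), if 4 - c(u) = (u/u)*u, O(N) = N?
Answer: 198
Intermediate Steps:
c(u) = 4 - u (c(u) = 4 - u/u*u = 4 - u)
16*O(12) + c(-2) = 16*12 + (4 - 1*(-2)) = 192 + (4 + 2) = 192 + 6 = 198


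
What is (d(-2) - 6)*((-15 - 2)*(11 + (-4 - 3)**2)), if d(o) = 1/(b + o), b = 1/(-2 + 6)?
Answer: 46920/7 ≈ 6702.9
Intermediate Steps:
b = 1/4 ≈ 0.25000
d(o) = 1/(1/4 + o)
(d(-2) - 6)*((-15 - 2)*(11 + (-4 - 3)**2)) = (4/(1 + 4*(-2)) - 6)*((-15 - 2)*(11 + (-4 - 3)**2)) = (4/(1 - 8) - 6)*(-17*(11 + (-7)**2)) = (4/(-7) - 6)*(-17*(11 + 49)) = (4*(-1/7) - 6)*(-17*60) = (-4/7 - 6)*(-1020) = -46/7*(-1020) = 46920/7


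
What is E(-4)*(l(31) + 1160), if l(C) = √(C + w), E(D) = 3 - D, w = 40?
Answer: 8120 + 7*√71 ≈ 8179.0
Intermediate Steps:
l(C) = √(40 + C) (l(C) = √(C + 40) = √(40 + C))
E(-4)*(l(31) + 1160) = (3 - 1*(-4))*(√(40 + 31) + 1160) = (3 + 4)*(√71 + 1160) = 7*(1160 + √71) = 8120 + 7*√71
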